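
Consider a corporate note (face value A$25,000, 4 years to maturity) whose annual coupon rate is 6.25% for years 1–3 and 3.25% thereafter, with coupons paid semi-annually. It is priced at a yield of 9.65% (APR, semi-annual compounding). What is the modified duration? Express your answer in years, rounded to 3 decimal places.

Periodic yield y = 0.04825. First find Macaulay duration:
  t   CF        PV=CF/(1+0.04825)^t    t·PV
  1       781.25       745.2898       745.2898
  2       781.25       710.9848     1,421.9695
  3       781.25       678.2588     2,034.7763
  4       781.25       647.0391     2,588.1565
  5       781.25       617.2565     3,086.2825
  6       781.25       588.8447     3,533.0685
  7       406.25       292.1052     2,044.7363
  8    25,406.25    17,426.9586   139,415.6685
  Σ                 21,706.7374   154,869.9480
P = 21,706.7374; Macaulay duration = 154,869.9480 / 21,706.7374 = 7.13465 half-year periods = 3.56732 years.
Modified duration = D_Mac / (1 + y) = 3.56732 / 1.04825 = 3.40312 years.

3.403 years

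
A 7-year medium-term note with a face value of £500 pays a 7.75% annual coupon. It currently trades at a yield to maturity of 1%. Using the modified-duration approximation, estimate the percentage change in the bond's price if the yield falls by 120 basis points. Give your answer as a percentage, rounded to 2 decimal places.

Periodic yield y = 0.01. Modified duration first:
  t   CF        PV=CF/(1+0.01)^t    t·PV
  1        38.75        38.3663        38.3663
  2        38.75        37.9865        75.9729
  3        38.75        37.6104       112.8311
  4        38.75        37.2380       148.9520
  5        38.75        36.8693       184.3465
  6        38.75        36.5043       219.0255
  7       538.75       502.5019     3,517.5130
  Σ                    727.0766     4,297.0073
P = 727.0766; D_Mac = 5.90998 yrs; D_mod = 5.90998/(1+0.01) = 5.85146 yrs.
ΔP/P ≈ -D_mod · Δy = -5.85146 × (-0.012) = +0.070218 = +7.0218%.

+7.02%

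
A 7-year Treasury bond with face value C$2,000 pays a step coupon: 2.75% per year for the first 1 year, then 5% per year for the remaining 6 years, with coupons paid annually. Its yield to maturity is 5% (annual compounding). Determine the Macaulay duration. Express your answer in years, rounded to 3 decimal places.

Periodic yield y = 0.05. Discount each cash flow and weight by its year:
  t   CF        PV=CF/(1+0.05)^t    t·PV
  1        55.00        52.3810        52.3810
  2       100.00        90.7029       181.4059
  3       100.00        86.3838       259.1513
  4       100.00        82.2702       329.0810
  5       100.00        78.3526       391.7631
  6       100.00        74.6215       447.7292
  7     2,100.00     1,492.4308    10,447.0156
  Σ                  1,957.1429    12,108.5270
Price P = Σ PV = 1,957.1429.
Macaulay duration = Σ(t·PV) / P = 12,108.5270 / 1,957.1429 = 6.18684 years.

6.187 years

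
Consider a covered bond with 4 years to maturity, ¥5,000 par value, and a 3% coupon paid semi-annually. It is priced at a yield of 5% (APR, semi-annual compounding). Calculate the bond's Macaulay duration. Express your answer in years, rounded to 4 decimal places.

3.7897 years

Periodic yield y = 0.025. Discount each cash flow and weight by its period:
  t   CF        PV=CF/(1+0.025)^t    t·PV
  1        75.00        73.1707        73.1707
  2        75.00        71.3861       142.7722
  3        75.00        69.6450       208.9349
  4        75.00        67.9463       271.7852
  5        75.00        66.2891       331.4454
  6        75.00        64.6723       388.0336
  7        75.00        63.0949       441.6642
  8     5,075.00     4,165.2888    33,322.3108
  Σ                  4,641.4931    35,180.1169
Price P = Σ PV = 4,641.4931.
Macaulay duration = Σ(t·PV) / P = 35,180.1169 / 4,641.4931 = 7.57948 half-year periods.
In years: 7.57948 / 2 = 3.78974 years.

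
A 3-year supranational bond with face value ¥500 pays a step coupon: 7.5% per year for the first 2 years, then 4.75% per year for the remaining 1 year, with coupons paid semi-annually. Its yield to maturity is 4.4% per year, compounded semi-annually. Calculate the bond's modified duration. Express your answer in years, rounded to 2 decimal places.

2.69 years

Periodic yield y = 0.022. First find Macaulay duration:
  t   CF        PV=CF/(1+0.022)^t    t·PV
  1       18.750        18.3464        18.3464
  2       18.750        17.9514        35.9029
  3       18.750        17.5650        52.6951
  4       18.750        17.1869        68.7476
  5       11.875        10.6507        53.2536
  6      511.875       449.2194     2,695.3167
  Σ                    530.9199     2,924.2622
P = 530.9199; Macaulay duration = 2,924.2622 / 530.9199 = 5.50792 half-year periods = 2.75396 years.
Modified duration = D_Mac / (1 + y) = 2.75396 / 1.022 = 2.69468 years.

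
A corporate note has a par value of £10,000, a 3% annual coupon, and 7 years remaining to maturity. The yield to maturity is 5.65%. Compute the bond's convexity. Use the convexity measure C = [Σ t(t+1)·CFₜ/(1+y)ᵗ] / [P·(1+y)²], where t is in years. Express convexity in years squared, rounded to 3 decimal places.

44.103

With y = 0.0565:
  t   CF        PV=CF/(1+0.0565)^t    t·PV        t(t+1)·PV
  1       300.00       283.9565       283.9565         567.9129
  2       300.00       268.7709       537.5418       1,612.6254
  3       300.00       254.3974       763.1923       3,052.7694
  4       300.00       240.7927       963.1707       4,815.8533
  5       300.00       227.9154     1,139.5772       6,837.4632
  6       300.00       215.7269     1,294.3612       9,060.5286
  7    10,300.00     7,010.5278    49,073.6945     392,589.5560
  Σ                  8,502.0876    54,055.4942     418,536.7088
P = 8,502.0876.
Convexity = Σ t(t+1)·PV / [P·(1+y)²] = 418,536.7088 / (8,502.0876 × 1.116192) = 44.10309.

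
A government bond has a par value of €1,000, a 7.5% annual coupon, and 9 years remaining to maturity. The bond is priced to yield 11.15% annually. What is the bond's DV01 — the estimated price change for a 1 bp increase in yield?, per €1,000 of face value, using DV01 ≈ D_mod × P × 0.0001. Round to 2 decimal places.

€0.47

Periodic yield y = 0.1115.
  t   CF        PV=CF/(1+0.1115)^t    t·PV
  1        75.00        67.4764        67.4764
  2        75.00        60.7075       121.4150
  3        75.00        54.6176       163.8529
  4        75.00        49.1387       196.5547
  5        75.00        44.2093       221.0466
  6        75.00        39.7745       238.6469
  7        75.00        35.7845       250.4915
  8        75.00        32.1948       257.5583
  9     1,075.00       415.1674     3,736.5067
  Σ                    799.0707     5,253.5490
P = 799.0707; D_Mac = 6.57457 yrs; D_mod = 5.91505 yrs.
DV01 ≈ 5.91505 × 799.0707 × 0.0001 = 0.472654.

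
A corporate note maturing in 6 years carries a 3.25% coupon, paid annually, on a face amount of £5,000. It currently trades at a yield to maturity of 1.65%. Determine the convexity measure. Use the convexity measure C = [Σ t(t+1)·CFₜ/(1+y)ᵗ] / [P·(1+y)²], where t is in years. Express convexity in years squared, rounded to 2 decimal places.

36.77

With y = 0.0165:
  t   CF        PV=CF/(1+0.0165)^t    t·PV        t(t+1)·PV
  1       162.50       159.8623       159.8623         319.7245
  2       162.50       157.2674       314.5347         943.6042
  3       162.50       154.7146       464.1437       1,856.5748
  4       162.50       152.2032       608.8129       3,044.0644
  5       162.50       149.7326       748.6631       4,491.9789
  6     5,162.50     4,679.6758    28,078.0548     196,546.3835
  Σ                  5,453.4558    30,374.0715     207,202.3303
P = 5,453.4558.
Convexity = Σ t(t+1)·PV / [P·(1+y)²] = 207,202.3303 / (5,453.4558 × 1.033272) = 36.77122.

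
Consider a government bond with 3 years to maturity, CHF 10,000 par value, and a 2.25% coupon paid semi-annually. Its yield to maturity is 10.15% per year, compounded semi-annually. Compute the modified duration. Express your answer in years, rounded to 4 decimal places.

Periodic yield y = 0.05075. First find Macaulay duration:
  t   CF        PV=CF/(1+0.05075)^t    t·PV
  1       112.50       107.0664       107.0664
  2       112.50       101.8952       203.7904
  3       112.50        96.9738       290.9213
  4       112.50        92.2901       369.1602
  5       112.50        87.8326       439.1628
  6    10,112.50     7,513.8435    45,083.0607
  Σ                  7,999.9014    46,493.1619
P = 7,999.9014; Macaulay duration = 46,493.1619 / 7,999.9014 = 5.81172 half-year periods = 2.90586 years.
Modified duration = D_Mac / (1 + y) = 2.90586 / 1.05075 = 2.76551 years.

2.7655 years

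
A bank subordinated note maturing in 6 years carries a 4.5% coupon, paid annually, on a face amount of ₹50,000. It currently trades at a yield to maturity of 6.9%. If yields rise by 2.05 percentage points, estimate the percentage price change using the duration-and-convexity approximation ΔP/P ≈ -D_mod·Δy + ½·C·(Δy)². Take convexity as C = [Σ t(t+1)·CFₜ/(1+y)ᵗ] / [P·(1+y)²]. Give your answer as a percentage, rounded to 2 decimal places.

-9.59%

With y = 0.069:
  t   CF        PV=CF/(1+0.069)^t    t·PV        t(t+1)·PV
  1     2,250.00     2,104.7708     2,104.7708       4,209.5416
  2     2,250.00     1,968.9156     3,937.8313      11,813.4938
  3     2,250.00     1,841.8294     5,525.4882      22,101.9529
  4     2,250.00     1,722.9461     6,891.7845      34,458.9225
  5     2,250.00     1,611.7363     8,058.6816      48,352.0895
  6    52,250.00    35,012.2534   210,073.5207   1,470,514.6446
  Σ                 44,262.4517   236,592.0770   1,591,450.6449
P = 44,262.4517; D_Mac = 5.34521 yrs; D_mod = 5.00020 yrs; C = 31.46316.
Duration effect: -5.00020 × (+0.0205) = -0.102504
Convexity effect: 0.5 × 31.46316 × (0.0205)² = +0.0066112
ΔP/P ≈ -0.102504 + 0.0066112 = -0.095893 = -9.5893%.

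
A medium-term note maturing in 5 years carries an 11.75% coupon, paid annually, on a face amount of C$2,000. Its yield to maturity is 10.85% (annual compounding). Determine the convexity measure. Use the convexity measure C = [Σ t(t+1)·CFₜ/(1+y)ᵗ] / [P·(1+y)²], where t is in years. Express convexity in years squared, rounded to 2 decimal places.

With y = 0.1085:
  t   CF        PV=CF/(1+0.1085)^t    t·PV        t(t+1)·PV
  1       235.00       211.9982       211.9982         423.9964
  2       235.00       191.2478       382.4956       1,147.4869
  3       235.00       172.5285       517.5854       2,070.3416
  4       235.00       155.6414       622.5655       3,112.8276
  5     2,235.00     1,335.3621     6,676.8104      40,060.8625
  Σ                  2,066.7779     8,411.4552      46,815.5149
P = 2,066.7779.
Convexity = Σ t(t+1)·PV / [P·(1+y)²] = 46,815.5149 / (2,066.7779 × 1.228772) = 18.43421.

18.43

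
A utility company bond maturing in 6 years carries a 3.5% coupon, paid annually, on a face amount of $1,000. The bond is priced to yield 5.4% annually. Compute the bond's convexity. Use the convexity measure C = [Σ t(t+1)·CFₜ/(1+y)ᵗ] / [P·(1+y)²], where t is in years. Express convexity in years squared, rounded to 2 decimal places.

33.52

With y = 0.054:
  t   CF        PV=CF/(1+0.054)^t    t·PV        t(t+1)·PV
  1        35.00        33.2068        33.2068          66.4137
  2        35.00        31.5055        63.0111         189.0332
  3        35.00        29.8914        89.6742         358.6968
  4        35.00        28.3600       113.4398         567.1992
  5        35.00        26.9070       134.5349         807.2095
  6     1,035.00       754.9126     4,529.4757      31,706.3300
  Σ                    904.7833     4,963.3425      33,694.8822
P = 904.7833.
Convexity = Σ t(t+1)·PV / [P·(1+y)²] = 33,694.8822 / (904.7833 × 1.110916) = 33.52263.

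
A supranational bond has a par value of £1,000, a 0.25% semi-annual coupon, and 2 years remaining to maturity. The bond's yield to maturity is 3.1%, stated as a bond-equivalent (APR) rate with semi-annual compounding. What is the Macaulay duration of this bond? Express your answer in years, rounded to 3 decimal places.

1.996 years

Periodic yield y = 0.0155. Discount each cash flow and weight by its period:
  t   CF        PV=CF/(1+0.0155)^t    t·PV
  1         1.25         1.2309         1.2309
  2         1.25         1.2121         2.4243
  3         1.25         1.1936         3.5809
  4     1,001.25       941.5054     3,766.0216
  Σ                    945.1421     3,773.2577
Price P = Σ PV = 945.1421.
Macaulay duration = Σ(t·PV) / P = 3,773.2577 / 945.1421 = 3.99227 half-year periods.
In years: 3.99227 / 2 = 1.99613 years.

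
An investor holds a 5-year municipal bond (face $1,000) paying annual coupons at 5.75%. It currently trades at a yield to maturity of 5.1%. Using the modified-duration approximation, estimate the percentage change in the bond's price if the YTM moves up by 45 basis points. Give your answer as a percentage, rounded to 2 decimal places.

Periodic yield y = 0.051. Modified duration first:
  t   CF        PV=CF/(1+0.051)^t    t·PV
  1        57.50        54.7098        54.7098
  2        57.50        52.0550       104.1100
  3        57.50        49.5290       148.5870
  4        57.50        47.1256       188.5024
  5     1,057.50       824.6446     4,123.2228
  Σ                  1,028.0640     4,619.1321
P = 1,028.0640; D_Mac = 4.49304 yrs; D_mod = 4.49304/(1+0.051) = 4.27501 yrs.
ΔP/P ≈ -D_mod · Δy = -4.27501 × (+0.0045) = -0.019238 = -1.9238%.

-1.92%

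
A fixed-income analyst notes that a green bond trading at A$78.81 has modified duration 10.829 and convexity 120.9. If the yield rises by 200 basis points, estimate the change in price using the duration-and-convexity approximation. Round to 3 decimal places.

-A$15.163

Duration effect: -D_mod·Δy = -10.829 × (+0.02) = -0.216580
Convexity effect: ½·C·(Δy)² = 0.5 × 120.9 × (0.02)² = +0.0241800
ΔP/P ≈ -0.216580 + 0.0241800 = -0.192400
ΔP ≈ 78.81 × (-0.192400) = -15.163044.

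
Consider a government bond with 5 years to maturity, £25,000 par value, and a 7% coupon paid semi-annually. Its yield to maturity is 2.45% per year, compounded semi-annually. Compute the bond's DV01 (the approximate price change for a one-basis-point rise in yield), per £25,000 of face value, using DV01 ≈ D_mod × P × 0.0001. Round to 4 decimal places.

£13.1170

Periodic yield y = 0.01225.
  t   CF        PV=CF/(1+0.01225)^t    t·PV
  1       875.00       864.4110       864.4110
  2       875.00       853.9501     1,707.9002
  3       875.00       843.6158     2,530.8474
  4       875.00       833.4066     3,333.6262
  5       875.00       823.3209     4,116.6044
  6       875.00       813.3572     4,880.1435
  7       875.00       803.5142     5,624.5994
  8       875.00       793.7903     6,350.3221
  9       875.00       784.1840     7,057.6561
  10   25,875.00    22,908.8086   229,088.0862
  Σ                 30,322.3586   265,554.1963
P = 30,322.3586; D_Mac = 8.75770 half-year periods = 4.37885 yrs; D_mod = 4.32586 yrs.
DV01 ≈ 4.32586 × 30,322.3586 × 0.0001 = 13.117026.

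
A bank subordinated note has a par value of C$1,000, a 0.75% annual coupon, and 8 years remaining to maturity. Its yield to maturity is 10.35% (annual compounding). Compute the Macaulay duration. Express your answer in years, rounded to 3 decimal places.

7.679 years

Periodic yield y = 0.1035. Discount each cash flow and weight by its year:
  t   CF        PV=CF/(1+0.1035)^t    t·PV
  1         7.50         6.7966         6.7966
  2         7.50         6.1591        12.3182
  3         7.50         5.5814        16.7442
  4         7.50         5.0579        20.2317
  5         7.50         4.5835        22.9176
  6         7.50         4.1536        24.9217
  7         7.50         3.7640        26.3483
  8     1,007.50       458.2119     3,665.6951
  Σ                    494.3081     3,795.9735
Price P = Σ PV = 494.3081.
Macaulay duration = Σ(t·PV) / P = 3,795.9735 / 494.3081 = 7.67937 years.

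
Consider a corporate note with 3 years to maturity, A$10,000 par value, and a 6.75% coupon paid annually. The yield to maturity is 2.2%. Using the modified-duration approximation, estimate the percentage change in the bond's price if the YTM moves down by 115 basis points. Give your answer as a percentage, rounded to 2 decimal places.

+3.18%

Periodic yield y = 0.022. Modified duration first:
  t   CF        PV=CF/(1+0.022)^t    t·PV
  1       675.00       660.4697       660.4697
  2       675.00       646.2521     1,292.5042
  3    10,675.00    10,000.3499    30,001.0497
  Σ                 11,307.0717    31,954.0237
P = 11,307.0717; D_Mac = 2.82602 yrs; D_mod = 2.82602/(1+0.022) = 2.76519 yrs.
ΔP/P ≈ -D_mod · Δy = -2.76519 × (-0.0115) = +0.031800 = +3.1800%.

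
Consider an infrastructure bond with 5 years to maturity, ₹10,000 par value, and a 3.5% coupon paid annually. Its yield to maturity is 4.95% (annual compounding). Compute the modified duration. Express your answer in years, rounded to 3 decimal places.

4.441 years

Periodic yield y = 0.0495. First find Macaulay duration:
  t   CF        PV=CF/(1+0.0495)^t    t·PV
  1       350.00       333.4921       333.4921
  2       350.00       317.7629       635.5258
  3       350.00       302.7755       908.3265
  4       350.00       288.4950     1,153.9800
  5    10,350.00     8,128.8318    40,644.1588
  Σ                  9,371.3573    43,675.4831
P = 9,371.3573; Macaulay duration = 43,675.4831 / 9,371.3573 = 4.66053 years.
Modified duration = D_Mac / (1 + y) = 4.66053 / 1.0495 = 4.44071 years.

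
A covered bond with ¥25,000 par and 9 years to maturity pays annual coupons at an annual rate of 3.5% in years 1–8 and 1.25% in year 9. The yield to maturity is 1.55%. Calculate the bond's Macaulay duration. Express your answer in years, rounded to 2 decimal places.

7.95 years

Periodic yield y = 0.0155. Discount each cash flow and weight by its year:
  t   CF        PV=CF/(1+0.0155)^t    t·PV
  1       875.00       861.6445       861.6445
  2       875.00       848.4929     1,696.9857
  3       875.00       835.5420     2,506.6259
  4       875.00       822.7887     3,291.1550
  5       875.00       810.2302     4,051.1509
  6       875.00       797.8633     4,787.1798
  7       875.00       785.6852     5,499.7962
  8       875.00       773.6929     6,189.5435
  9    25,312.50    22,040.2081   198,361.8730
  Σ                 28,576.1478   227,245.9545
Price P = Σ PV = 28,576.1478.
Macaulay duration = Σ(t·PV) / P = 227,245.9545 / 28,576.1478 = 7.95229 years.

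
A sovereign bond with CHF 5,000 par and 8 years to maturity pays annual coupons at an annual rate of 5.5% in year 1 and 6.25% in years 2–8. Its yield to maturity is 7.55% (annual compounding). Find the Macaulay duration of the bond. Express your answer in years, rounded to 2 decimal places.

Periodic yield y = 0.0755. Discount each cash flow and weight by its year:
  t   CF        PV=CF/(1+0.0755)^t    t·PV
  1       275.00       255.6950       255.6950
  2       312.50       270.1651       540.3301
  3       312.50       251.1995       753.5985
  4       312.50       233.5653       934.2613
  5       312.50       217.1691     1,085.8453
  6       312.50       201.9238     1,211.5429
  7       312.50       187.7488     1,314.2414
  8     5,312.50     2,967.6701    23,741.3610
  Σ                  4,585.1367    29,836.8756
Price P = Σ PV = 4,585.1367.
Macaulay duration = Σ(t·PV) / P = 29,836.8756 / 4,585.1367 = 6.50730 years.

6.51 years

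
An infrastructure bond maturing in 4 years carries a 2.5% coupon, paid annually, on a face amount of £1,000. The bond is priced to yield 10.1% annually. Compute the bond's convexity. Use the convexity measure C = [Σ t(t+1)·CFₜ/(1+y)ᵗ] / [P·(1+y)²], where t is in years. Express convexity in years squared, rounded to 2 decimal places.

15.58

With y = 0.101:
  t   CF        PV=CF/(1+0.101)^t    t·PV        t(t+1)·PV
  1        25.00        22.7066        22.7066          45.4133
  2        25.00        20.6236        41.2473         123.7419
  3        25.00        18.7317        56.1952         224.7808
  4     1,025.00       697.5488     2,790.1952      13,950.9758
  Σ                    759.6108     2,910.3443      14,344.9118
P = 759.6108.
Convexity = Σ t(t+1)·PV / [P·(1+y)²] = 14,344.9118 / (759.6108 × 1.212201) = 15.57873.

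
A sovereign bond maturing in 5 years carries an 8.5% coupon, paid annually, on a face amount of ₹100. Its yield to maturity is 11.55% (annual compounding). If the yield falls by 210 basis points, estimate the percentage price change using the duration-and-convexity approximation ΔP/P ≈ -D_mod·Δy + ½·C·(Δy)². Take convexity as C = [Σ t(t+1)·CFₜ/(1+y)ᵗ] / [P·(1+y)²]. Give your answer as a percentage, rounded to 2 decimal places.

With y = 0.1155:
  t   CF        PV=CF/(1+0.1155)^t    t·PV        t(t+1)·PV
  1         8.50         7.6199         7.6199          15.2398
  2         8.50         6.8309        13.6619          40.9856
  3         8.50         6.1236        18.3709          73.4838
  4         8.50         5.4896        21.9584         109.7920
  5       108.50        62.8177       314.0884       1,884.5303
  Σ                     88.8818       375.6995       2,124.0314
P = 88.8818; D_Mac = 4.22696 yrs; D_mod = 3.78929 yrs; C = 19.20477.
Duration effect: -3.78929 × (-0.021) = +0.079575
Convexity effect: 0.5 × 19.20477 × (-0.021)² = +0.0042347
ΔP/P ≈ +0.079575 + 0.0042347 = +0.083810 = +8.3810%.

+8.38%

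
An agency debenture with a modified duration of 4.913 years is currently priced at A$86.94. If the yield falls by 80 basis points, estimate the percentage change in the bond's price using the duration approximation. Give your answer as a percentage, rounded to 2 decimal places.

+3.93%

Duration approximation: ΔP/P ≈ -D_mod · Δy = -4.913 × (-0.008) = +0.039304.
As a percentage: +3.9304%.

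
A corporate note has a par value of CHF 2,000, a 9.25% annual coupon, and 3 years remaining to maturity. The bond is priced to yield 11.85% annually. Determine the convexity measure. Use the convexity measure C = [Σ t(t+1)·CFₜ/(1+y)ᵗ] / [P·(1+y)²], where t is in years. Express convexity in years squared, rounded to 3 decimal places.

8.509

With y = 0.1185:
  t   CF        PV=CF/(1+0.1185)^t    t·PV        t(t+1)·PV
  1       185.00       165.4001       165.4001         330.8002
  2       185.00       147.8767       295.7534         887.2602
  3     2,185.00     1,561.5053     4,684.5160      18,738.0642
  Σ                  1,874.7821     5,145.6695      19,956.1246
P = 1,874.7821.
Convexity = Σ t(t+1)·PV / [P·(1+y)²] = 19,956.1246 / (1,874.7821 × 1.251042) = 8.50851.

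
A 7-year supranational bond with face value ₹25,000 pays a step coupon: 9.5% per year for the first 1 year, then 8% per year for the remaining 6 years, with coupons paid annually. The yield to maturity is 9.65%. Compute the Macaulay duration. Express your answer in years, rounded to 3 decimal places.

Periodic yield y = 0.0965. Discount each cash flow and weight by its year:
  t   CF        PV=CF/(1+0.0965)^t    t·PV
  1     2,375.00     2,165.9827     2,165.9827
  2     2,000.00     1,663.4614     3,326.9228
  3     2,000.00     1,517.0646     4,551.1939
  4     2,000.00     1,383.5519     5,534.2076
  5     2,000.00     1,261.7892     6,308.9461
  6     2,000.00     1,150.7426     6,904.4554
  7    27,000.00    14,167.8292    99,174.8043
  Σ                 23,310.4216   127,966.5128
Price P = Σ PV = 23,310.4216.
Macaulay duration = Σ(t·PV) / P = 127,966.5128 / 23,310.4216 = 5.48967 years.

5.490 years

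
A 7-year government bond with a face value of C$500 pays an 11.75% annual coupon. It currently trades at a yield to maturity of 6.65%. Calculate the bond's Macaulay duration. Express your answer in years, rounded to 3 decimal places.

5.367 years

Periodic yield y = 0.0665. Discount each cash flow and weight by its year:
  t   CF        PV=CF/(1+0.0665)^t    t·PV
  1        58.75        55.0867        55.0867
  2        58.75        51.6519       103.3038
  3        58.75        48.4312       145.2936
  4        58.75        45.4114       181.6454
  5        58.75        42.5798       212.8990
  6        58.75        39.9248       239.5488
  7       558.75       356.0340     2,492.2383
  Σ                    639.1198     3,430.0155
Price P = Σ PV = 639.1198.
Macaulay duration = Σ(t·PV) / P = 3,430.0155 / 639.1198 = 5.36678 years.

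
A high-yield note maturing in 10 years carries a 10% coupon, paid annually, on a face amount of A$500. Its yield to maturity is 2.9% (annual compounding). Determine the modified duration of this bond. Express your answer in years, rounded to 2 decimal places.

7.27 years

Periodic yield y = 0.029. First find Macaulay duration:
  t   CF        PV=CF/(1+0.029)^t    t·PV
  1        50.00        48.5909        48.5909
  2        50.00        47.2214        94.4429
  3        50.00        45.8906       137.6718
  4        50.00        44.5973       178.3892
  5        50.00        43.3404       216.7021
  6        50.00        42.1190       252.7138
  7        50.00        40.9319       286.5236
  8        50.00        39.7784       318.2270
  9        50.00        38.6573       347.9158
  10      550.00       413.2463     4,132.4627
  Σ                    804.3735     6,013.6398
P = 804.3735; Macaulay duration = 6,013.6398 / 804.3735 = 7.47618 years.
Modified duration = D_Mac / (1 + y) = 7.47618 / 1.029 = 7.26548 years.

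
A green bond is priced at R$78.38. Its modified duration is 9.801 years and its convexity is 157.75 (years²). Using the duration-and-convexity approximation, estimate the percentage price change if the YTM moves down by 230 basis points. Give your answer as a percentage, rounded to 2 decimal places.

+26.71%

Duration effect: -D_mod·Δy = -9.801 × (-0.023) = +0.225423
Convexity effect: ½·C·(Δy)² = 0.5 × 157.75 × (-0.023)² = +0.041724875
ΔP/P ≈ +0.225423 + 0.041724875 = +0.267147875
= +26.7147875%.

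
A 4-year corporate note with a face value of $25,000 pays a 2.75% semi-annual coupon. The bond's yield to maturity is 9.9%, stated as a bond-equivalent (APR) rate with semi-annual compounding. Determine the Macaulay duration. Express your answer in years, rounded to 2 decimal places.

3.78 years

Periodic yield y = 0.0495. Discount each cash flow and weight by its period:
  t   CF        PV=CF/(1+0.0495)^t    t·PV
  1       343.75       327.5369       327.5369
  2       343.75       312.0885       624.1771
  3       343.75       297.3688       892.1064
  4       343.75       283.3433     1,133.3732
  5       343.75       269.9793     1,349.8966
  6       343.75       257.2457     1,543.4739
  7       343.75       245.1126     1,715.7881
  8    25,343.75    17,219.1351   137,753.0805
  Σ                 19,211.8102   145,339.4326
Price P = Σ PV = 19,211.8102.
Macaulay duration = Σ(t·PV) / P = 145,339.4326 / 19,211.8102 = 7.56511 half-year periods.
In years: 7.56511 / 2 = 3.78255 years.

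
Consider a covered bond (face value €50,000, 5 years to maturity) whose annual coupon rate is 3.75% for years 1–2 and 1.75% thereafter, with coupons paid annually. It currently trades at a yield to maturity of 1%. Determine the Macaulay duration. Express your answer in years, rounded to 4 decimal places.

Periodic yield y = 0.01. Discount each cash flow and weight by its year:
  t   CF        PV=CF/(1+0.01)^t    t·PV
  1     1,875.00     1,856.4356     1,856.4356
  2     1,875.00     1,838.0551     3,676.1102
  3       875.00       849.2664     2,547.7991
  4       875.00       840.8578     3,363.4312
  5    50,875.00    48,405.8169   242,029.0843
  Σ                 53,790.4318   253,472.8605
Price P = Σ PV = 53,790.4318.
Macaulay duration = Σ(t·PV) / P = 253,472.8605 / 53,790.4318 = 4.71223 years.

4.7122 years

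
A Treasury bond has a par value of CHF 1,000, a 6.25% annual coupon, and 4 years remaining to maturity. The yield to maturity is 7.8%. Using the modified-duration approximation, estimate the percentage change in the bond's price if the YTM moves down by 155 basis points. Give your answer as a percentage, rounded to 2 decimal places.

+5.25%

Periodic yield y = 0.078. Modified duration first:
  t   CF        PV=CF/(1+0.078)^t    t·PV
  1        62.50        57.9777        57.9777
  2        62.50        53.7827       107.5654
  3        62.50        49.8912       149.6735
  4     1,062.50       786.7811     3,147.1242
  Σ                    948.4327     3,462.3409
P = 948.4327; D_Mac = 3.65059 yrs; D_mod = 3.65059/(1+0.078) = 3.38645 yrs.
ΔP/P ≈ -D_mod · Δy = -3.38645 × (-0.0155) = +0.052490 = +5.2490%.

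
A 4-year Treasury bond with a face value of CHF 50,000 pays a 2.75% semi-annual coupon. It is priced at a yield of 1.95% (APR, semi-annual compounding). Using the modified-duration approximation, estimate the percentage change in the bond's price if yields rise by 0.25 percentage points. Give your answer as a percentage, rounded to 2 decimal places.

Periodic yield y = 0.00975. Modified duration first:
  t   CF        PV=CF/(1+0.00975)^t    t·PV
  1       687.50       680.8616       680.8616
  2       687.50       674.2873     1,348.5746
  3       687.50       667.7765     2,003.3294
  4       687.50       661.3285     2,645.3141
  5       687.50       654.9428     3,274.7142
  6       687.50       648.6188     3,891.7128
  7       687.50       642.3558     4,496.4908
  8    50,687.50    46,901.8504   375,214.8030
  Σ                 51,532.0217   393,555.8004
P = 51,532.0217; D_Mac = 7.63711 half-year periods = 3.81856 yrs; D_mod = 3.81856/(1+0.00975) = 3.78168 yrs.
ΔP/P ≈ -D_mod · Δy = -3.78168 × (+0.0025) = -0.009454 = -0.9454%.

-0.95%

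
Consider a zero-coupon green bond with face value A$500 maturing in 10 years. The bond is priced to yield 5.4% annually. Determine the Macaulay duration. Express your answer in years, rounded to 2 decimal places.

A zero-coupon bond has a single cash flow at maturity, so its Macaulay duration equals its maturity: 10 years.

10.00 years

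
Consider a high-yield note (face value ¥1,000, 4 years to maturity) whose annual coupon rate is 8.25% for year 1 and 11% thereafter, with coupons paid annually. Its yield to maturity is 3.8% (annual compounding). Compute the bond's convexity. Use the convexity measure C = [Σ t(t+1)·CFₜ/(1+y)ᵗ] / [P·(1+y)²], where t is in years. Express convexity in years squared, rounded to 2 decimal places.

15.82

With y = 0.038:
  t   CF        PV=CF/(1+0.038)^t    t·PV        t(t+1)·PV
  1        82.50        79.4798        79.4798         158.9595
  2       110.00       102.0935       204.1869         612.5608
  3       110.00        98.3559       295.0678       1,180.2714
  4     1,110.00       956.1666     3,824.6664      19,123.3318
  Σ                  1,236.0958     4,403.4009      21,075.1235
P = 1,236.0958.
Convexity = Σ t(t+1)·PV / [P·(1+y)²] = 21,075.1235 / (1,236.0958 × 1.077444) = 15.82426.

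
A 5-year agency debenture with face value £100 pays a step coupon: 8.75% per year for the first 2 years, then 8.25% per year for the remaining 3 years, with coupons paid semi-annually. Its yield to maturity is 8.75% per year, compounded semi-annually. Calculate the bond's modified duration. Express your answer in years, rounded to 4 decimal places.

3.9857 years

Periodic yield y = 0.04375. First find Macaulay duration:
  t   CF        PV=CF/(1+0.04375)^t    t·PV
  1        4.375         4.1916         4.1916
  2        4.375         4.0159         8.0318
  3        4.375         3.8476        11.5428
  4        4.375         3.6863        14.7452
  5        4.125         3.3300        16.6499
  6        4.125         3.1904        19.1424
  7        4.125         3.0567        21.3967
  8        4.125         2.9285        23.4284
  9        4.125         2.8058        25.2521
  10     104.125        67.8563       678.5629
  Σ                     98.9091       822.9439
P = 98.9091; Macaulay duration = 822.9439 / 98.9091 = 8.32020 half-year periods = 4.16010 years.
Modified duration = D_Mac / (1 + y) = 4.16010 / 1.04375 = 3.98573 years.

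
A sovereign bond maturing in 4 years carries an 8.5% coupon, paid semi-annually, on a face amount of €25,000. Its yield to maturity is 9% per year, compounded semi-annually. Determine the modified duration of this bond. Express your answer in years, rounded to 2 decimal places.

Periodic yield y = 0.045. First find Macaulay duration:
  t   CF        PV=CF/(1+0.045)^t    t·PV
  1     1,062.50     1,016.7464     1,016.7464
  2     1,062.50       972.9631     1,945.9261
  3     1,062.50       931.0651     2,793.1954
  4     1,062.50       890.9714     3,563.8857
  5     1,062.50       852.6042     4,263.0212
  6     1,062.50       815.8892     4,895.3353
  7     1,062.50       780.7552     5,465.2867
  8    26,062.50    18,326.7624   146,614.0990
  Σ                 24,587.7571   170,557.4958
P = 24,587.7571; Macaulay duration = 170,557.4958 / 24,587.7571 = 6.93668 half-year periods = 3.46834 years.
Modified duration = D_Mac / (1 + y) = 3.46834 / 1.045 = 3.31899 years.

3.32 years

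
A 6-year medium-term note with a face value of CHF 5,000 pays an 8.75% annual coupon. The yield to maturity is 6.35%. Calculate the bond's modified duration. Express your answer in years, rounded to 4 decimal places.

Periodic yield y = 0.0635. First find Macaulay duration:
  t   CF        PV=CF/(1+0.0635)^t    t·PV
  1       437.50       411.3775       411.3775
  2       437.50       386.8148       773.6296
  3       437.50       363.7187     1,091.1560
  4       437.50       342.0016     1,368.0062
  5       437.50       321.5812     1,607.9058
  6     5,437.50     3,758.1517    22,548.9101
  Σ                  5,583.6454    27,800.9851
P = 5,583.6454; Macaulay duration = 27,800.9851 / 5,583.6454 = 4.97900 years.
Modified duration = D_Mac / (1 + y) = 4.97900 / 1.0635 = 4.68171 years.

4.6817 years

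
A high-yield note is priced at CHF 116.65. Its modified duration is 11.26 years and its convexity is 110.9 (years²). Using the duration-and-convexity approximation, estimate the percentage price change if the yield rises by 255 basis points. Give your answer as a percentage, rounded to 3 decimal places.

Duration effect: -D_mod·Δy = -11.26 × (+0.0255) = -0.287130
Convexity effect: ½·C·(Δy)² = 0.5 × 110.9 × (0.0255)² = +0.0360563625
ΔP/P ≈ -0.287130 + 0.0360563625 = -0.2510736375
= -25.10736375%.

-25.107%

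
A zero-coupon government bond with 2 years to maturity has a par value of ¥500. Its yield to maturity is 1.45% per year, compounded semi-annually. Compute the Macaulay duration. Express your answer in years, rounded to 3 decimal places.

2.000 years

A zero-coupon bond has a single cash flow at maturity, so its Macaulay duration equals its maturity: 2 years.
(Equivalently: 4 semi-annual periods ÷ 2 = 2 years.)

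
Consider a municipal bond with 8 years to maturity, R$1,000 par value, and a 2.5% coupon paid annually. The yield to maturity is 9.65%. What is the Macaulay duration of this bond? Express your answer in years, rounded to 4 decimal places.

Periodic yield y = 0.0965. Discount each cash flow and weight by its year:
  t   CF        PV=CF/(1+0.0965)^t    t·PV
  1        25.00        22.7998        22.7998
  2        25.00        20.7933        41.5865
  3        25.00        18.9633        56.8899
  4        25.00        17.2944        69.1776
  5        25.00        15.7724        78.8618
  6        25.00        14.3843        86.3057
  7        25.00        13.1184        91.8285
  8     1,025.00       490.5178     3,924.1424
  Σ                    613.6436     4,371.5924
Price P = Σ PV = 613.6436.
Macaulay duration = Σ(t·PV) / P = 4,371.5924 / 613.6436 = 7.12399 years.

7.1240 years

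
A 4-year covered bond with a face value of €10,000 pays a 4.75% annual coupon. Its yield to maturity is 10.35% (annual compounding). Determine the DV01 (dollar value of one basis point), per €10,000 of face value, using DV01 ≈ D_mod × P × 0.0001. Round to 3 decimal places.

€2.766

Periodic yield y = 0.1035.
  t   CF        PV=CF/(1+0.1035)^t    t·PV
  1       475.00       430.4486       430.4486
  2       475.00       390.0757       780.1515
  3       475.00       353.4896     1,060.4687
  4    10,475.00     7,064.2276    28,256.9103
  Σ                  8,238.2414    30,527.9790
P = 8,238.2414; D_Mac = 3.70564 yrs; D_mod = 3.35808 yrs.
DV01 ≈ 3.35808 × 8,238.2414 × 0.0001 = 2.766468.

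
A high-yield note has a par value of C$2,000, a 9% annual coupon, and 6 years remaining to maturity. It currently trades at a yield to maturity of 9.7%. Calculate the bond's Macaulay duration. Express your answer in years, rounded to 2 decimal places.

Periodic yield y = 0.097. Discount each cash flow and weight by its year:
  t   CF        PV=CF/(1+0.097)^t    t·PV
  1       180.00       164.0839       164.0839
  2       180.00       149.5751       299.1502
  3       180.00       136.3492       409.0476
  4       180.00       124.2928       497.1712
  5       180.00       113.3025       566.5123
  6     2,180.00     1,250.8831     7,505.2987
  Σ                  1,938.4865     9,441.2639
Price P = Σ PV = 1,938.4865.
Macaulay duration = Σ(t·PV) / P = 9,441.2639 / 1,938.4865 = 4.87043 years.

4.87 years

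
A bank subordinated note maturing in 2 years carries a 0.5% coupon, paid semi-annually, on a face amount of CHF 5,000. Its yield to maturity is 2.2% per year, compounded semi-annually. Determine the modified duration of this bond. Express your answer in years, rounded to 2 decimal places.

Periodic yield y = 0.011. First find Macaulay duration:
  t   CF        PV=CF/(1+0.011)^t    t·PV
  1        12.50        12.3640        12.3640
  2        12.50        12.2295        24.4589
  3        12.50        12.0964        36.2892
  4     5,012.50     4,797.8842    19,191.5369
  Σ                  4,834.5741    19,264.6490
P = 4,834.5741; Macaulay duration = 19,264.6490 / 4,834.5741 = 3.98477 half-year periods = 1.99238 years.
Modified duration = D_Mac / (1 + y) = 1.99238 / 1.011 = 1.97071 years.

1.97 years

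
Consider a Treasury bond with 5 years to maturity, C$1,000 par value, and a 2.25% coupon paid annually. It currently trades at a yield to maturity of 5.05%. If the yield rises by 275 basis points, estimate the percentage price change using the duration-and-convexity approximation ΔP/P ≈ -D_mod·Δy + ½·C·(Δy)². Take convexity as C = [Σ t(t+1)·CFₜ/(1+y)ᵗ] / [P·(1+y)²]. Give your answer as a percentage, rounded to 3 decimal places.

-11.516%

With y = 0.0505:
  t   CF        PV=CF/(1+0.0505)^t    t·PV        t(t+1)·PV
  1        22.50        21.4184        21.4184          42.8367
  2        22.50        20.3887        40.7775         122.3324
  3        22.50        19.4086        58.2258         232.9033
  4        22.50        18.4756        73.9024         369.5118
  5     1,022.50       799.2507     3,996.2536      23,977.5214
  Σ                    878.9420     4,190.5776      24,745.1057
P = 878.9420; D_Mac = 4.76775 yrs; D_mod = 4.53855 yrs; C = 25.51156.
Duration effect: -4.53855 × (+0.0275) = -0.124810
Convexity effect: 0.5 × 25.51156 × (0.0275)² = +0.0096466
ΔP/P ≈ -0.124810 + 0.0096466 = -0.115164 = -11.5164%.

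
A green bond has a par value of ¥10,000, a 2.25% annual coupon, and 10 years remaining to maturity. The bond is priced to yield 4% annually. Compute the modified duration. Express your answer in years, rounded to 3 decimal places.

8.629 years

Periodic yield y = 0.04. First find Macaulay duration:
  t   CF        PV=CF/(1+0.04)^t    t·PV
  1       225.00       216.3462       216.3462
  2       225.00       208.0251       416.0503
  3       225.00       200.0242       600.0725
  4       225.00       192.3309       769.3238
  5       225.00       184.9336       924.6680
  6       225.00       177.8208     1,066.9246
  7       225.00       170.9815     1,196.8706
  8       225.00       164.4053     1,315.2424
  9       225.00       158.0820     1,422.7381
  10   10,225.00     6,907.6436    69,076.4363
  Σ                  8,580.5932    77,004.6727
P = 8,580.5932; Macaulay duration = 77,004.6727 / 8,580.5932 = 8.97428 years.
Modified duration = D_Mac / (1 + y) = 8.97428 / 1.04 = 8.62912 years.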